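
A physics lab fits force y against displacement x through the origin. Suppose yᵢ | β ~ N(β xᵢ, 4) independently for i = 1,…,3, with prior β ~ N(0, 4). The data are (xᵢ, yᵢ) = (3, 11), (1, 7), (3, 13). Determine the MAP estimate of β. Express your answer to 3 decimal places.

log p(β | y) = −Σ(yᵢ − βxᵢ)²/(2·4) − β²/(2·4) + const.
Setting the derivative to zero: Σxᵢ(yᵢ − βxᵢ)/4 − β/4 = 0, so β = Σxᵢyᵢ / (Σxᵢ² + σ²/τ²).
Σxᵢyᵢ = 3·11 + 1·7 + 3·13 = 79; Σxᵢ² = 19; σ²/τ² = 1.
β̂_MAP = 79 / (19 + 1) = 79/20 ≈ 3.950.

β̂_MAP = 3.950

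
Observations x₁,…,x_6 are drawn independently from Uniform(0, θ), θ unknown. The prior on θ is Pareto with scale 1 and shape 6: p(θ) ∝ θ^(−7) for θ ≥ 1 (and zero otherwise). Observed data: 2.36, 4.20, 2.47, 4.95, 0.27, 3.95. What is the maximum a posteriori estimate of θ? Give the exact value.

The Uniform(0, θ) likelihood is θ^(−n) for θ ≥ max(xᵢ), zero otherwise. Here max(xᵢ) = 4.95.
Posterior ∝ θ^(−7) · θ^(−6) = θ^(−13) on θ ≥ max(1, 4.95) = 4.95.
This density is strictly decreasing in θ, so the posterior mode lies at the lower boundary of the support.

θ̂_MAP = 4.95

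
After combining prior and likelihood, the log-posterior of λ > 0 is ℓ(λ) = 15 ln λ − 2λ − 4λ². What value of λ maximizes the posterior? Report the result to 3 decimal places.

λ̂_MAP = 1.250

ℓ'(λ) = 15/λ − 2 − 8λ. Setting this to zero and multiplying by λ: 8λ² + 2λ − 15 = 0.
λ = (−2 + √(2² + 4·8·15)) / (2·8) = (−2 + √484) / 16 = (−2 + 22)/16 = 5/4.
ℓ''(λ) = −15/λ² − 8 < 0, confirming a maximum.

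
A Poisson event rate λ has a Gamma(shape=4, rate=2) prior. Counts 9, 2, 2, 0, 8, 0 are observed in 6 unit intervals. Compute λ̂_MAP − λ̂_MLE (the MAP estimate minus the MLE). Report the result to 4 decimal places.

Σxᵢ = 21. Posterior is Gamma(25, 8); MAP = (25−1)/8 = 24/8 ≈ 3.00000.
MLE = x̄ = 21/6 ≈ 3.50000.
Difference = 24/8 − 21/6 = -1/2 ≈ -0.5000.

MAP − MLE = -0.5000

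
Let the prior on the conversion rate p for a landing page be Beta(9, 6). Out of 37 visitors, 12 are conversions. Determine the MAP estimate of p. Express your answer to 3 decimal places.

Prior: Beta(9, 6).
Data: 12 successes in 37 trials. The binomial likelihood contributes p^12(1−p)^25, so the posterior is Beta(9+12, 6+25) = Beta(21, 31).
For Beta(a, b) with a, b > 1 the mode is (a−1)/(a+b−2) = 20/50 ≈ 0.400.

p̂_MAP = 0.400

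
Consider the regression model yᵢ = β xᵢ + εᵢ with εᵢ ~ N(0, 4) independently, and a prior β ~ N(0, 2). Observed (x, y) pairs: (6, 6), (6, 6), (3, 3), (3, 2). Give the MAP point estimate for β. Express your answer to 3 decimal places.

log p(β | y) = −Σ(yᵢ − βxᵢ)²/(2·4) − β²/(2·2) + const.
Setting the derivative to zero: Σxᵢ(yᵢ − βxᵢ)/4 − β/2 = 0, so β = Σxᵢyᵢ / (Σxᵢ² + σ²/τ²).
Σxᵢyᵢ = 6·6 + 6·6 + 3·3 + 3·2 = 87; Σxᵢ² = 90; σ²/τ² = 2.
β̂_MAP = 87 / (90 + 2) = 87/92 ≈ 0.946.

β̂_MAP = 0.946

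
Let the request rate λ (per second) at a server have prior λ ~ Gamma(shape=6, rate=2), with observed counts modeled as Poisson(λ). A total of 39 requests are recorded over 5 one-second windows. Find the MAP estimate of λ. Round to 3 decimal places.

λ̂_MAP = 6.286

Σxᵢ = 39, n = 5.
Posterior ∝ λ^5e^(−2λ) · λ^39e^(−5λ) = λ^44e^(−7λ), i.e. Gamma(shape=45, rate=7).
The mode of a Gamma(a, b) with a ≥ 1 (shape–rate) is (a−1)/b = 44/7 ≈ 6.286.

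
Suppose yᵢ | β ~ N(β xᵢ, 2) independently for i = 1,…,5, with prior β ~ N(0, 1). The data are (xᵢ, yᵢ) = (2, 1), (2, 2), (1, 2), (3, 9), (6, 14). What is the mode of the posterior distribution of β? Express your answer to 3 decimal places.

log p(β | y) = −Σ(yᵢ − βxᵢ)²/(2·2) − β²/(2·1) + const.
Setting the derivative to zero: Σxᵢ(yᵢ − βxᵢ)/2 − β/1 = 0, so β = Σxᵢyᵢ / (Σxᵢ² + σ²/τ²).
Σxᵢyᵢ = 2·1 + 2·2 + 1·2 + 3·9 + 6·14 = 119; Σxᵢ² = 54; σ²/τ² = 2.
β̂_MAP = 119 / (54 + 2) = 119/56 ≈ 2.125.

β̂_MAP = 2.125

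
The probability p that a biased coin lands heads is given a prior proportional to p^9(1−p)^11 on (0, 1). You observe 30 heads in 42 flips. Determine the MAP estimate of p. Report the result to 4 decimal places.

The prior density ∝ p^9(1−p)^11 is the kernel of Beta(10, 12).
Data: 30 successes in 42 trials. The binomial likelihood contributes p^30(1−p)^12, so the posterior is Beta(10+30, 12+12) = Beta(40, 24).
For Beta(a, b) with a, b > 1 the mode is (a−1)/(a+b−2) = 39/62 ≈ 0.6290.

p̂_MAP = 0.6290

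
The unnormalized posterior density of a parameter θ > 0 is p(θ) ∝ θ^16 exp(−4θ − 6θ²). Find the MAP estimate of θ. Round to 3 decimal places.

ℓ'(θ) = 16/θ − 4 − 12θ. Setting this to zero and multiplying by θ: 12θ² + 4θ − 16 = 0.
θ = (−4 + √(4² + 4·12·16)) / (2·12) = (−4 + √784) / 24 = (−4 + 28)/24 = 1.
ℓ''(θ) = −16/θ² − 12 < 0, confirming a maximum.

θ̂_MAP = 1.000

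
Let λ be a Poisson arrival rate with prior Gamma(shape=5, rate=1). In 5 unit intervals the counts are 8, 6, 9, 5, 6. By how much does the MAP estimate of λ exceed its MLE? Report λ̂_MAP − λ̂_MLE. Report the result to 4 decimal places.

MAP − MLE = -0.4667

Σxᵢ = 34. Posterior is Gamma(39, 6); MAP = (39−1)/6 = 38/6 ≈ 6.33333.
MLE = x̄ = 34/5 ≈ 6.80000.
Difference = 38/6 − 34/5 = -7/15 ≈ -0.4667.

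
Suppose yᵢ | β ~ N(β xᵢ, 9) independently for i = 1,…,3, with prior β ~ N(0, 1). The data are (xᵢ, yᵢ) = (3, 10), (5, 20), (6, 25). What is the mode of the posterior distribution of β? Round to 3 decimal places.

log p(β | y) = −Σ(yᵢ − βxᵢ)²/(2·9) − β²/(2·1) + const.
Setting the derivative to zero: Σxᵢ(yᵢ − βxᵢ)/9 − β/1 = 0, so β = Σxᵢyᵢ / (Σxᵢ² + σ²/τ²).
Σxᵢyᵢ = 3·10 + 5·20 + 6·25 = 280; Σxᵢ² = 70; σ²/τ² = 9.
β̂_MAP = 280 / (70 + 9) = 280/79 ≈ 3.544.

β̂_MAP = 3.544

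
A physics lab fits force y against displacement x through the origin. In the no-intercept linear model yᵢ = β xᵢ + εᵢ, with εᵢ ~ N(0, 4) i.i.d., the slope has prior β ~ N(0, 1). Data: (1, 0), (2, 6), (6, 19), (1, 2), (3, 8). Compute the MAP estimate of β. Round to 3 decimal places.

β̂_MAP = 2.764

log p(β | y) = −Σ(yᵢ − βxᵢ)²/(2·4) − β²/(2·1) + const.
Setting the derivative to zero: Σxᵢ(yᵢ − βxᵢ)/4 − β/1 = 0, so β = Σxᵢyᵢ / (Σxᵢ² + σ²/τ²).
Σxᵢyᵢ = 1·0 + 2·6 + 6·19 + 1·2 + 3·8 = 152; Σxᵢ² = 51; σ²/τ² = 4.
β̂_MAP = 152 / (51 + 4) = 152/55 ≈ 2.764.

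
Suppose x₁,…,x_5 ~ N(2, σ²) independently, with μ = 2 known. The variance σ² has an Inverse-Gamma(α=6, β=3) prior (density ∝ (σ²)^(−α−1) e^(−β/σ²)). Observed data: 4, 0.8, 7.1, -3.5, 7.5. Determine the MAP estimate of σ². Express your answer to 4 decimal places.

Sum of squared deviations about the known mean: SS = (4−2)² + (0.8−2)² + (7.1−2)² + (-3.5−2)² + (7.5−2)² = 91.95.
The Normal likelihood contributes (σ²)^(−n/2) exp(−SS/(2σ²)), so the posterior is Inverse-Gamma(α + n/2, β + SS/2) = Inverse-Gamma(8.5, 48.975).
The mode of Inverse-Gamma(a, b) is b/(a+1) = 48.975/9.5 ≈ 5.1553.

σ̂²_MAP = 5.1553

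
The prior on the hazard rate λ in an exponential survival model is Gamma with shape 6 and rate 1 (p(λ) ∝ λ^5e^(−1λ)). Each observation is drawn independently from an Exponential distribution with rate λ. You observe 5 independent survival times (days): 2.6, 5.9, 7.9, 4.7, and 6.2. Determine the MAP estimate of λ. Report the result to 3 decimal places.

λ̂_MAP = 0.353

The Exponential(rate=λ) likelihood is ∝ λ^n e^(−λΣtᵢ). Here n = 5 and Σtᵢ = 2.6 + 5.9 + 7.9 + 4.7 + 6.2 = 27.3.
Posterior ∝ λ^5e^(−1λ) · λ^5e^(−27.3λ) = λ^10e^(−28.3λ), i.e. Gamma(11, 28.3).
Mode = (a−1)/b = 10/28.3 ≈ 0.353.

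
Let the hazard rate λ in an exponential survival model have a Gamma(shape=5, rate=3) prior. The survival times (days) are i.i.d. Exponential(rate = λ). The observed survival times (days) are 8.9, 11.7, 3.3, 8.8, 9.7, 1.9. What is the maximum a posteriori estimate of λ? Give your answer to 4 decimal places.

λ̂_MAP = 0.2114

The Exponential(rate=λ) likelihood is ∝ λ^n e^(−λΣtᵢ). Here n = 6 and Σtᵢ = 8.9 + 11.7 + 3.3 + 8.8 + 9.7 + 1.9 = 44.3.
Posterior ∝ λ^4e^(−3λ) · λ^6e^(−44.3λ) = λ^10e^(−47.3λ), i.e. Gamma(11, 47.3).
Mode = (a−1)/b = 10/47.3 ≈ 0.2114.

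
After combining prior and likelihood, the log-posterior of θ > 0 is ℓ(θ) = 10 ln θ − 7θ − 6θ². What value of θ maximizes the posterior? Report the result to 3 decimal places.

ℓ'(θ) = 10/θ − 7 − 12θ. Setting this to zero and multiplying by θ: 12θ² + 7θ − 10 = 0.
θ = (−7 + √(7² + 4·12·10)) / (2·12) = (−7 + √529) / 24 = (−7 + 23)/24 = 2/3.
ℓ''(θ) = −10/θ² − 12 < 0, confirming a maximum.

θ̂_MAP = 0.667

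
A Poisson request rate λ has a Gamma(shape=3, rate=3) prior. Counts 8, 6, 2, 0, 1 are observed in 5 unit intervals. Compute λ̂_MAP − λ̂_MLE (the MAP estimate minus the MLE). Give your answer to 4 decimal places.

Σxᵢ = 17. Posterior is Gamma(20, 8); MAP = (20−1)/8 = 19/8 ≈ 2.37500.
MLE = x̄ = 17/5 ≈ 3.40000.
Difference = 19/8 − 17/5 = -41/40 ≈ -1.0250.

MAP − MLE = -1.0250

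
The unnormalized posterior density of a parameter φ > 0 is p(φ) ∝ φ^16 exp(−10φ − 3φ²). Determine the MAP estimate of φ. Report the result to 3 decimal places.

ℓ'(φ) = 16/φ − 10 − 6φ. Setting this to zero and multiplying by φ: 6φ² + 10φ − 16 = 0.
φ = (−10 + √(10² + 4·6·16)) / (2·6) = (−10 + √484) / 12 = (−10 + 22)/12 = 1.
ℓ''(φ) = −16/φ² − 6 < 0, confirming a maximum.

φ̂_MAP = 1.000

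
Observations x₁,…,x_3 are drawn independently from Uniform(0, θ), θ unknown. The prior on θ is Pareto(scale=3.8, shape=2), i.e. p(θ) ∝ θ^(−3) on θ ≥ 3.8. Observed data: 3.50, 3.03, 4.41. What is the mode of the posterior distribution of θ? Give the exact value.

θ̂_MAP = 4.41

The Uniform(0, θ) likelihood is θ^(−n) for θ ≥ max(xᵢ), zero otherwise. Here max(xᵢ) = 4.41.
Posterior ∝ θ^(−3) · θ^(−3) = θ^(−6) on θ ≥ max(3.8, 4.41) = 4.41.
This density is strictly decreasing in θ, so the posterior mode lies at the lower boundary of the support.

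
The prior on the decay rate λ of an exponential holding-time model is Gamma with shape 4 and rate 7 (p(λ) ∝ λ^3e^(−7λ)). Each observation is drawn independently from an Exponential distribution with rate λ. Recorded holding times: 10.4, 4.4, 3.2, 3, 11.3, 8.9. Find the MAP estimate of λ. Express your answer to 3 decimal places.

The Exponential(rate=λ) likelihood is ∝ λ^n e^(−λΣtᵢ). Here n = 6 and Σtᵢ = 10.4 + 4.4 + 3.2 + 3 + 11.3 + 8.9 = 41.2.
Posterior ∝ λ^3e^(−7λ) · λ^6e^(−41.2λ) = λ^9e^(−48.2λ), i.e. Gamma(10, 48.2).
Mode = (a−1)/b = 9/48.2 ≈ 0.187.

λ̂_MAP = 0.187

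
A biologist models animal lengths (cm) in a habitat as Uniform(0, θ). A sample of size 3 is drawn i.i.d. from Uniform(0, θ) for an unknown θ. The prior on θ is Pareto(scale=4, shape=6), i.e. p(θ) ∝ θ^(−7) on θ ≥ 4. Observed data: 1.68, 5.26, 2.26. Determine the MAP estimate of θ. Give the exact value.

θ̂_MAP = 5.26

The Uniform(0, θ) likelihood is θ^(−n) for θ ≥ max(xᵢ), zero otherwise. Here max(xᵢ) = 5.26.
Posterior ∝ θ^(−7) · θ^(−3) = θ^(−10) on θ ≥ max(4, 5.26) = 5.26.
This density is strictly decreasing in θ, so the posterior mode lies at the lower boundary of the support.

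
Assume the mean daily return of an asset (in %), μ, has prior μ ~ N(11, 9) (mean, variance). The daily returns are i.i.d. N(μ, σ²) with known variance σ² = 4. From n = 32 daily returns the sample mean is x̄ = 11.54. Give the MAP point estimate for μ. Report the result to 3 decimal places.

n = 32, x̄ = 11.54.
For a Normal prior and Normal likelihood with known variance, the posterior is Normal; its mode equals its mean, the precision-weighted average.
Prior precision 1/σ₀² = 1/9; data precision n/σ² = 32/4 = 8.
μ̂ = ((1/9)·11 + 8·11.54) / (1/9 + 8) = (21047/225)/(73/9) = 21047/1825 ≈ 11.533.

μ̂_MAP = 11.533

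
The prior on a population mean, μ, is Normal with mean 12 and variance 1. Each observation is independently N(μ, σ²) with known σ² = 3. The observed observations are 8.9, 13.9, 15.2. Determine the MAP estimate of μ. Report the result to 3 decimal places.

μ̂_MAP = 12.333

n = 3; x̄ = (8.9 + 13.9 + 15.2)/3 = 38/3 = 38/3 ≈ 12.6667.
For a Normal prior and Normal likelihood with known variance, the posterior is Normal; its mode equals its mean, the precision-weighted average.
Prior precision 1/σ₀² = 1/1 = 1; data precision n/σ² = 3/3 = 1.
μ̂ = (1·12 + 1·(38/3)) / (1 + 1) = (74/3)/2 = 37/3 ≈ 12.333.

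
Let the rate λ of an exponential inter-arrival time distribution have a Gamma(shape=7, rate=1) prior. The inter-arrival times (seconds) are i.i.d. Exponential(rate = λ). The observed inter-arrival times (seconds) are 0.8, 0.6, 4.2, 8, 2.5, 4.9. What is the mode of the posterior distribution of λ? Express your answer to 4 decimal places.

λ̂_MAP = 0.5455

The Exponential(rate=λ) likelihood is ∝ λ^n e^(−λΣtᵢ). Here n = 6 and Σtᵢ = 0.8 + 0.6 + 4.2 + 8 + 2.5 + 4.9 = 21.
Posterior ∝ λ^6e^(−1λ) · λ^6e^(−21λ) = λ^12e^(−22λ), i.e. Gamma(13, 22).
Mode = (a−1)/b = 12/22 ≈ 0.5455.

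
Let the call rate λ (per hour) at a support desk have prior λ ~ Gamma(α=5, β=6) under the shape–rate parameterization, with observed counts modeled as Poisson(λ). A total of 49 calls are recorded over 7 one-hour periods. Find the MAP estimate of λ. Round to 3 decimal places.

Σxᵢ = 49, n = 7.
Posterior ∝ λ^4e^(−6λ) · λ^49e^(−7λ) = λ^53e^(−13λ), i.e. Gamma(shape=54, rate=13).
The mode of a Gamma(a, b) with a ≥ 1 (shape–rate) is (a−1)/b = 53/13 ≈ 4.077.

λ̂_MAP = 4.077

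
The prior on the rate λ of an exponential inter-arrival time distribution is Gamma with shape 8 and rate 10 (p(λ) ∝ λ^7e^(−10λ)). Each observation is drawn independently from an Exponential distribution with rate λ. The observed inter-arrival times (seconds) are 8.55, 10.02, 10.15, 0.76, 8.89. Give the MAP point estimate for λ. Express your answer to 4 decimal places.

λ̂_MAP = 0.2481

The Exponential(rate=λ) likelihood is ∝ λ^n e^(−λΣtᵢ). Here n = 5 and Σtᵢ = 8.55 + 10.02 + 10.15 + 0.76 + 8.89 = 38.37.
Posterior ∝ λ^7e^(−10λ) · λ^5e^(−38.37λ) = λ^12e^(−48.37λ), i.e. Gamma(13, 48.37).
Mode = (a−1)/b = 12/48.37 ≈ 0.2481.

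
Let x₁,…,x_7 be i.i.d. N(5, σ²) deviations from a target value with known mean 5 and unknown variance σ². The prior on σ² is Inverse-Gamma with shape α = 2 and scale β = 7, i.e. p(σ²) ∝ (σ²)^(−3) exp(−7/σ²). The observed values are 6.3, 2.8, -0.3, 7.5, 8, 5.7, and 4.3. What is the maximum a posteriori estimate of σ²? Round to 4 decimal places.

Sum of squared deviations about the known mean: SS = (6.3−5)² + (2.8−5)² + (-0.3−5)² + (7.5−5)² + (8−5)² + (5.7−5)² + (4.3−5)² = 50.85.
The Normal likelihood contributes (σ²)^(−n/2) exp(−SS/(2σ²)), so the posterior is Inverse-Gamma(α + n/2, β + SS/2) = Inverse-Gamma(5.5, 32.425).
The mode of Inverse-Gamma(a, b) is b/(a+1) = 32.425/6.5 ≈ 4.9885.

σ̂²_MAP = 4.9885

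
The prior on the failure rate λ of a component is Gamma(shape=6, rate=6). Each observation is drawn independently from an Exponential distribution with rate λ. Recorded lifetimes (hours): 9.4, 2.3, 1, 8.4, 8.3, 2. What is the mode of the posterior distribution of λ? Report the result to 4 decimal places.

λ̂_MAP = 0.2941

The Exponential(rate=λ) likelihood is ∝ λ^n e^(−λΣtᵢ). Here n = 6 and Σtᵢ = 9.4 + 2.3 + 1 + 8.4 + 8.3 + 2 = 31.4.
Posterior ∝ λ^5e^(−6λ) · λ^6e^(−31.4λ) = λ^11e^(−37.4λ), i.e. Gamma(12, 37.4).
Mode = (a−1)/b = 11/37.4 ≈ 0.2941.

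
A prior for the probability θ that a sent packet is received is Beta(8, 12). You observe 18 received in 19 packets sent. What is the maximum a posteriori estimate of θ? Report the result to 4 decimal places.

Prior: Beta(8, 12).
Data: 18 successes in 19 trials. The binomial likelihood contributes θ^18(1−θ)^1, so the posterior is Beta(8+18, 12+1) = Beta(26, 13).
For Beta(a, b) with a, b > 1 the mode is (a−1)/(a+b−2) = 25/37 ≈ 0.6757.

θ̂_MAP = 0.6757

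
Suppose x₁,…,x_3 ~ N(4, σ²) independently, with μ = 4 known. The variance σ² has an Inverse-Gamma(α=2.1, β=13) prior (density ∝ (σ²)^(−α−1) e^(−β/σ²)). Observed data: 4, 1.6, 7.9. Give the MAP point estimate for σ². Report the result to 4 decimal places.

Sum of squared deviations about the known mean: SS = (4−4)² + (1.6−4)² + (7.9−4)² = 20.97.
The Normal likelihood contributes (σ²)^(−n/2) exp(−SS/(2σ²)), so the posterior is Inverse-Gamma(α + n/2, β + SS/2) = Inverse-Gamma(3.6, 23.485).
The mode of Inverse-Gamma(a, b) is b/(a+1) = 23.485/4.6 ≈ 5.1054.

σ̂²_MAP = 5.1054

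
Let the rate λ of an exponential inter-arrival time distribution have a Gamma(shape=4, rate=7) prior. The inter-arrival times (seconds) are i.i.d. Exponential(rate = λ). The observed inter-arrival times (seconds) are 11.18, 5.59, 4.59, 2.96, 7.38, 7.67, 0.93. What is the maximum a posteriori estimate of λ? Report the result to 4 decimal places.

λ̂_MAP = 0.2114

The Exponential(rate=λ) likelihood is ∝ λ^n e^(−λΣtᵢ). Here n = 7 and Σtᵢ = 11.18 + 5.59 + 4.59 + 2.96 + 7.38 + 7.67 + 0.93 = 40.30.
Posterior ∝ λ^3e^(−7λ) · λ^7e^(−40.30λ) = λ^10e^(−47.30λ), i.e. Gamma(11, 47.30).
Mode = (a−1)/b = 10/47.30 ≈ 0.2114.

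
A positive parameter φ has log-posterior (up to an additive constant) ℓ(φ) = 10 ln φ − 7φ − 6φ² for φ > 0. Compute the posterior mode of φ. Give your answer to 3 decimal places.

φ̂_MAP = 0.667

ℓ'(φ) = 10/φ − 7 − 12φ. Setting this to zero and multiplying by φ: 12φ² + 7φ − 10 = 0.
φ = (−7 + √(7² + 4·12·10)) / (2·12) = (−7 + √529) / 24 = (−7 + 23)/24 = 2/3.
ℓ''(φ) = −10/φ² − 12 < 0, confirming a maximum.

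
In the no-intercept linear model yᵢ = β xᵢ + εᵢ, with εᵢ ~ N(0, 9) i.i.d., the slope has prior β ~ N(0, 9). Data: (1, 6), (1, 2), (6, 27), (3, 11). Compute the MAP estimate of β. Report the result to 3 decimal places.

β̂_MAP = 4.229

log p(β | y) = −Σ(yᵢ − βxᵢ)²/(2·9) − β²/(2·9) + const.
Setting the derivative to zero: Σxᵢ(yᵢ − βxᵢ)/9 − β/9 = 0, so β = Σxᵢyᵢ / (Σxᵢ² + σ²/τ²).
Σxᵢyᵢ = 1·6 + 1·2 + 6·27 + 3·11 = 203; Σxᵢ² = 47; σ²/τ² = 1.
β̂_MAP = 203 / (47 + 1) = 203/48 ≈ 4.229.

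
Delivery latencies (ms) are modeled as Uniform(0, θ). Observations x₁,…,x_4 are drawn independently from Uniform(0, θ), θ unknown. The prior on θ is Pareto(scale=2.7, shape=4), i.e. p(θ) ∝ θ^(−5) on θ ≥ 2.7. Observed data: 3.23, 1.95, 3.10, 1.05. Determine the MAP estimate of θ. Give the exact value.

θ̂_MAP = 3.23

The Uniform(0, θ) likelihood is θ^(−n) for θ ≥ max(xᵢ), zero otherwise. Here max(xᵢ) = 3.23.
Posterior ∝ θ^(−5) · θ^(−4) = θ^(−9) on θ ≥ max(2.7, 3.23) = 3.23.
This density is strictly decreasing in θ, so the posterior mode lies at the lower boundary of the support.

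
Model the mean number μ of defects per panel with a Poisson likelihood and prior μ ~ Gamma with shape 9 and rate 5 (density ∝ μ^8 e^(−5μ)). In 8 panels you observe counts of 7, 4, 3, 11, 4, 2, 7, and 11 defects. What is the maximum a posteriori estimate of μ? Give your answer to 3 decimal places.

Σxᵢ = 7+4+3+11+4+2+7+11 = 49, with n = 8.
Posterior ∝ μ^8e^(−5μ) · μ^49e^(−8μ) = μ^57e^(−13μ), i.e. Gamma(shape=58, rate=13).
The mode of a Gamma(a, b) with a ≥ 1 (shape–rate) is (a−1)/b = 57/13 ≈ 4.385.

μ̂_MAP = 4.385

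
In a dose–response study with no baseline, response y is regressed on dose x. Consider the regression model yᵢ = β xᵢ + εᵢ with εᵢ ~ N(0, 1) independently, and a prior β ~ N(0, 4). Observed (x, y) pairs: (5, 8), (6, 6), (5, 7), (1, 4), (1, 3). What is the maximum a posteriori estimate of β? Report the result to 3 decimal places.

β̂_MAP = 1.337

log p(β | y) = −Σ(yᵢ − βxᵢ)²/(2·1) − β²/(2·4) + const.
Setting the derivative to zero: Σxᵢ(yᵢ − βxᵢ)/1 − β/4 = 0, so β = Σxᵢyᵢ / (Σxᵢ² + σ²/τ²).
Σxᵢyᵢ = 5·8 + 6·6 + 5·7 + 1·4 + 1·3 = 118; Σxᵢ² = 88; σ²/τ² = 0.25.
β̂_MAP = 118 / (88 + 0.25) = 118/88.25 ≈ 1.337.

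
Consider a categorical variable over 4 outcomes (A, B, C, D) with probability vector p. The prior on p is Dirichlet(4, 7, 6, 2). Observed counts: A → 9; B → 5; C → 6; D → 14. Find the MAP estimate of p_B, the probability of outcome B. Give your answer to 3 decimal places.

The posterior is Dirichlet(αᵢ + nᵢ) = Dirichlet(13, 12, 12, 16).
For a Dirichlet(a₁,…,a_K) with all aᵢ > 1, the mode has j-th component (aⱼ − 1)/(Σaᵢ − K).
Here Σaᵢ = 53 and K = 4, so p_B = (12 − 1)/(53 − 4) = 11/49 ≈ 0.224.

MAP estimate of p_B = 0.224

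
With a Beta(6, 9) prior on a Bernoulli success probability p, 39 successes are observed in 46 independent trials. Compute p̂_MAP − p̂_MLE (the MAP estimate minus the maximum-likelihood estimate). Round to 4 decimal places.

Posterior is Beta(45, 16); MAP = (45−1)/(61−2) = 44/59 ≈ 0.74576.
MLE ignores the prior: p̂_MLE = k/n = 39/46 ≈ 0.84783.
Difference = 44/59 − 39/46 = -277/2714 ≈ -0.1021.

MAP − MLE = -0.1021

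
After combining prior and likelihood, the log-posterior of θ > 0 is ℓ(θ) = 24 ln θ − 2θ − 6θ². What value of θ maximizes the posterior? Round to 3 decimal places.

ℓ'(θ) = 24/θ − 2 − 12θ. Setting this to zero and multiplying by θ: 12θ² + 2θ − 24 = 0.
θ = (−2 + √(2² + 4·12·24)) / (2·12) = (−2 + √1156) / 24 = (−2 + 34)/24 = 4/3.
ℓ''(θ) = −24/θ² − 12 < 0, confirming a maximum.

θ̂_MAP = 1.333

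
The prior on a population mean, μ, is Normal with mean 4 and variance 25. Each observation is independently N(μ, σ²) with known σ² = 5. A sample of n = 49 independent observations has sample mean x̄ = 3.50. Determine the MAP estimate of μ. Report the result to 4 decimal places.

n = 49, x̄ = 3.50.
For a Normal prior and Normal likelihood with known variance, the posterior is Normal; its mode equals its mean, the precision-weighted average.
Prior precision 1/σ₀² = 1/25 = 0.04; data precision n/σ² = 49/5 = 9.8.
μ̂ = (0.04·4 + 9.8·3.5) / (0.04 + 9.8) = 34.46/9.84 = 1723/492 ≈ 3.5020.

μ̂_MAP = 3.5020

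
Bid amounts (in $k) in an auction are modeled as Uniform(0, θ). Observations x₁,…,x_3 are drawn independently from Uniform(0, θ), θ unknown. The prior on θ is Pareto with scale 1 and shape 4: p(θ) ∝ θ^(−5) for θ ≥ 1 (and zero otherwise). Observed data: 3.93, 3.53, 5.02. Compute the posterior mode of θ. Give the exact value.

θ̂_MAP = 5.02

The Uniform(0, θ) likelihood is θ^(−n) for θ ≥ max(xᵢ), zero otherwise. Here max(xᵢ) = 5.02.
Posterior ∝ θ^(−5) · θ^(−3) = θ^(−8) on θ ≥ max(1, 5.02) = 5.02.
This density is strictly decreasing in θ, so the posterior mode lies at the lower boundary of the support.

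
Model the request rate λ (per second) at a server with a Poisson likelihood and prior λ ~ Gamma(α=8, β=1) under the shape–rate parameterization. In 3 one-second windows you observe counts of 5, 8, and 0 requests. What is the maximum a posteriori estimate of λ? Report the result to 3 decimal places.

λ̂_MAP = 5.000

Σxᵢ = 5+8+0 = 13, with n = 3.
Posterior ∝ λ^7e^(−1λ) · λ^13e^(−3λ) = λ^20e^(−4λ), i.e. Gamma(shape=21, rate=4).
The mode of a Gamma(a, b) with a ≥ 1 (shape–rate) is (a−1)/b = 20/4 ≈ 5.000.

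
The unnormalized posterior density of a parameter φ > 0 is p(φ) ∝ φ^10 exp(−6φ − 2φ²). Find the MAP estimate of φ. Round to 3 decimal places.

φ̂_MAP = 1.000

ℓ'(φ) = 10/φ − 6 − 4φ. Setting this to zero and multiplying by φ: 4φ² + 6φ − 10 = 0.
φ = (−6 + √(6² + 4·4·10)) / (2·4) = (−6 + √196) / 8 = (−6 + 14)/8 = 1.
ℓ''(φ) = −10/φ² − 4 < 0, confirming a maximum.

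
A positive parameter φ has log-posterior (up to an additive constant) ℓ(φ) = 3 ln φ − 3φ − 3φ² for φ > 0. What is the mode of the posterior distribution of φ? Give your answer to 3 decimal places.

φ̂_MAP = 0.500

ℓ'(φ) = 3/φ − 3 − 6φ. Setting this to zero and multiplying by φ: 6φ² + 3φ − 3 = 0.
φ = (−3 + √(3² + 4·6·3)) / (2·6) = (−3 + √81) / 12 = (−3 + 9)/12 = 1/2.
ℓ''(φ) = −3/φ² − 6 < 0, confirming a maximum.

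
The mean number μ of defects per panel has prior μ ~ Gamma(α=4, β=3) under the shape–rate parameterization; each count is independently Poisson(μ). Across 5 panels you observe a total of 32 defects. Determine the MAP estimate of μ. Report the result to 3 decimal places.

Σxᵢ = 32, n = 5.
Posterior ∝ μ^3e^(−3μ) · μ^32e^(−5μ) = μ^35e^(−8μ), i.e. Gamma(shape=36, rate=8).
The mode of a Gamma(a, b) with a ≥ 1 (shape–rate) is (a−1)/b = 35/8 ≈ 4.375.

μ̂_MAP = 4.375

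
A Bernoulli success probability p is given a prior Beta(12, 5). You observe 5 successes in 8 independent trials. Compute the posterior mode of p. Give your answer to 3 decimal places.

p̂_MAP = 0.696

Prior: Beta(12, 5).
Data: 5 successes in 8 trials. The binomial likelihood contributes p^5(1−p)^3, so the posterior is Beta(12+5, 5+3) = Beta(17, 8).
For Beta(a, b) with a, b > 1 the mode is (a−1)/(a+b−2) = 16/23 ≈ 0.696.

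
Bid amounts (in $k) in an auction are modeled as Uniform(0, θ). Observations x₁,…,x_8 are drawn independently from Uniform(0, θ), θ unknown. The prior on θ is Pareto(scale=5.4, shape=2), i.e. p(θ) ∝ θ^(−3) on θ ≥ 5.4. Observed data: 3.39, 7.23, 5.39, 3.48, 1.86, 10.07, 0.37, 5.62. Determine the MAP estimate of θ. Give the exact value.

The Uniform(0, θ) likelihood is θ^(−n) for θ ≥ max(xᵢ), zero otherwise. Here max(xᵢ) = 10.07.
Posterior ∝ θ^(−3) · θ^(−8) = θ^(−11) on θ ≥ max(5.4, 10.07) = 10.07.
This density is strictly decreasing in θ, so the posterior mode lies at the lower boundary of the support.

θ̂_MAP = 10.07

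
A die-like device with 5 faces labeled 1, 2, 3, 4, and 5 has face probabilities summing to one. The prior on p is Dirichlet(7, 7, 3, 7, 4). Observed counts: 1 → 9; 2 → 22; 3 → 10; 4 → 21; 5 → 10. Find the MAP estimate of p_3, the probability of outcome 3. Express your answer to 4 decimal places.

The posterior is Dirichlet(αᵢ + nᵢ) = Dirichlet(16, 29, 13, 28, 14).
For a Dirichlet(a₁,…,a_K) with all aᵢ > 1, the mode has j-th component (aⱼ − 1)/(Σaᵢ − K).
Here Σaᵢ = 100 and K = 5, so p_3 = (13 − 1)/(100 − 5) = 12/95 ≈ 0.1263.

MAP estimate: 0.1263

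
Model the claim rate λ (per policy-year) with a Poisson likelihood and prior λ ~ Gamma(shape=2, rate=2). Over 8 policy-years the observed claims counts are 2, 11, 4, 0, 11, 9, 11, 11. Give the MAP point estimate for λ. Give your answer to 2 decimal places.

Σxᵢ = 2+11+4+0+11+9+11+11 = 59, with n = 8.
Posterior ∝ λe^(−2λ) · λ^59e^(−8λ) = λ^60e^(−10λ), i.e. Gamma(shape=61, rate=10).
The mode of a Gamma(a, b) with a ≥ 1 (shape–rate) is (a−1)/b = 60/10 ≈ 6.00.

λ̂_MAP = 6.00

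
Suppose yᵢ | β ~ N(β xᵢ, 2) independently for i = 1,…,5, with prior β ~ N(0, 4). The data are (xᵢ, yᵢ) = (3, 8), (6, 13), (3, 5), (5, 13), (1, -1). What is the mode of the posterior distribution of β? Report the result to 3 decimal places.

log p(β | y) = −Σ(yᵢ − βxᵢ)²/(2·2) − β²/(2·4) + const.
Setting the derivative to zero: Σxᵢ(yᵢ − βxᵢ)/2 − β/4 = 0, so β = Σxᵢyᵢ / (Σxᵢ² + σ²/τ²).
Σxᵢyᵢ = 3·8 + 6·13 + 3·5 + 5·13 + 1·(-1) = 181; Σxᵢ² = 80; σ²/τ² = 0.5.
β̂_MAP = 181 / (80 + 0.5) = 181/80.5 ≈ 2.248.

β̂_MAP = 2.248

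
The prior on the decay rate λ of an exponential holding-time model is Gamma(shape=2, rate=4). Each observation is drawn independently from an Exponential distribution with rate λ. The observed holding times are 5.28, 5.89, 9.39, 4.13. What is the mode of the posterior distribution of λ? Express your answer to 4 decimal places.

λ̂_MAP = 0.1743

The Exponential(rate=λ) likelihood is ∝ λ^n e^(−λΣtᵢ). Here n = 4 and Σtᵢ = 5.28 + 5.89 + 9.39 + 4.13 = 24.69.
Posterior ∝ λe^(−4λ) · λ^4e^(−24.69λ) = λ^5e^(−28.69λ), i.e. Gamma(6, 28.69).
Mode = (a−1)/b = 5/28.69 ≈ 0.1743.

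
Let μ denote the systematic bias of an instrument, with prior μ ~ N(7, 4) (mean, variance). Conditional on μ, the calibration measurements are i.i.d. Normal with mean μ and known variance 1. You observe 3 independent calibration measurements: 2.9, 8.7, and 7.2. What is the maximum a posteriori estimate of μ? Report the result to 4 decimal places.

μ̂_MAP = 6.3231

n = 3; x̄ = (2.9 + 8.7 + 7.2)/3 = 18.8/3 = 94/15 ≈ 6.2667.
For a Normal prior and Normal likelihood with known variance, the posterior is Normal; its mode equals its mean, the precision-weighted average.
Prior precision 1/σ₀² = 1/4 = 0.25; data precision n/σ² = 3/1 = 3.
μ̂ = (0.25·7 + 3·(94/15)) / (0.25 + 3) = 20.55/3.25 = 411/65 ≈ 6.3231.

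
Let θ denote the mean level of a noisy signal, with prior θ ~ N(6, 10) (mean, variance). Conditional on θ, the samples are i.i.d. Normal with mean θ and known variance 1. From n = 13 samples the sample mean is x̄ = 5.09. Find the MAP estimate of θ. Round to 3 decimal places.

θ̂_MAP = 5.097

n = 13, x̄ = 5.09.
For a Normal prior and Normal likelihood with known variance, the posterior is Normal; its mode equals its mean, the precision-weighted average.
Prior precision 1/σ₀² = 1/10 = 0.1; data precision n/σ² = 13/1 = 13.
θ̂ = (0.1·6 + 13·5.09) / (0.1 + 13) = 66.77/13.1 = 6677/1310 ≈ 5.097.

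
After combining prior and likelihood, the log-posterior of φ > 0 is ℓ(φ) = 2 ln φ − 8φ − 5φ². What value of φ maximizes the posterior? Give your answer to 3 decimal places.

ℓ'(φ) = 2/φ − 8 − 10φ. Setting this to zero and multiplying by φ: 10φ² + 8φ − 2 = 0.
φ = (−8 + √(8² + 4·10·2)) / (2·10) = (−8 + √144) / 20 = (−8 + 12)/20 = 1/5.
ℓ''(φ) = −2/φ² − 10 < 0, confirming a maximum.

φ̂_MAP = 0.200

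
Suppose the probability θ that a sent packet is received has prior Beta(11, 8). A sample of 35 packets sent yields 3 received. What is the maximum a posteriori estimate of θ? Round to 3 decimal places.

Prior: Beta(11, 8).
Data: 3 successes in 35 trials. The binomial likelihood contributes θ^3(1−θ)^32, so the posterior is Beta(11+3, 8+32) = Beta(14, 40).
For Beta(a, b) with a, b > 1 the mode is (a−1)/(a+b−2) = 13/52 ≈ 0.250.

θ̂_MAP = 0.250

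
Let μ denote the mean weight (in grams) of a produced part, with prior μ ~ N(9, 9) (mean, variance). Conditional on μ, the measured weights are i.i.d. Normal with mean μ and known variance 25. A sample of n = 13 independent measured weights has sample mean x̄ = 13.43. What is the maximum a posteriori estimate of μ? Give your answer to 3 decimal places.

n = 13, x̄ = 13.43.
For a Normal prior and Normal likelihood with known variance, the posterior is Normal; its mode equals its mean, the precision-weighted average.
Prior precision 1/σ₀² = 1/9; data precision n/σ² = 13/25 = 0.52.
μ̂ = ((1/9)·9 + 0.52·13.43) / (1/9 + 0.52) = 7.9836/(142/225) = 179631/14200 ≈ 12.650.

μ̂_MAP = 12.650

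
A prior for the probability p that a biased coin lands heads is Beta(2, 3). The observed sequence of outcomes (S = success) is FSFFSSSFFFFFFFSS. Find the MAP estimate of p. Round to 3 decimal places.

Prior: Beta(2, 3).
Data: 6 successes in 16 trials (from the sequence). The binomial likelihood contributes p^6(1−p)^10, so the posterior is Beta(2+6, 3+10) = Beta(8, 13).
For Beta(a, b) with a, b > 1 the mode is (a−1)/(a+b−2) = 7/19 ≈ 0.368.

p̂_MAP = 0.368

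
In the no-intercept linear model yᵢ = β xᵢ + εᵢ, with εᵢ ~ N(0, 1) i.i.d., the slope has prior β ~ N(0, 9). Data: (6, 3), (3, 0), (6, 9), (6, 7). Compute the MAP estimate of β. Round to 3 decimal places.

β̂_MAP = 0.973

log p(β | y) = −Σ(yᵢ − βxᵢ)²/(2·1) − β²/(2·9) + const.
Setting the derivative to zero: Σxᵢ(yᵢ − βxᵢ)/1 − β/9 = 0, so β = Σxᵢyᵢ / (Σxᵢ² + σ²/τ²).
Σxᵢyᵢ = 6·3 + 3·0 + 6·9 + 6·7 = 114; Σxᵢ² = 117; σ²/τ² = 1/9.
β̂_MAP = 114 / (117 + 1/9) = 114/(1054/9) = 513/527 ≈ 0.973.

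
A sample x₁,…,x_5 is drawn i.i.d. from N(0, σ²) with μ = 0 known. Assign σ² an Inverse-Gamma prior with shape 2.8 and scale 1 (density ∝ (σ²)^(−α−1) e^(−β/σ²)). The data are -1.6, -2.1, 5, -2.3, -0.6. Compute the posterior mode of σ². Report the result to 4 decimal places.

σ̂²_MAP = 3.1444

Sum of squared deviations about the known mean: SS = (-1.6−0)² + (-2.1−0)² + (5−0)² + (-2.3−0)² + (-0.6−0)² = 37.62.
The Normal likelihood contributes (σ²)^(−n/2) exp(−SS/(2σ²)), so the posterior is Inverse-Gamma(α + n/2, β + SS/2) = Inverse-Gamma(5.3, 19.81).
The mode of Inverse-Gamma(a, b) is b/(a+1) = 19.81/6.3 ≈ 3.1444.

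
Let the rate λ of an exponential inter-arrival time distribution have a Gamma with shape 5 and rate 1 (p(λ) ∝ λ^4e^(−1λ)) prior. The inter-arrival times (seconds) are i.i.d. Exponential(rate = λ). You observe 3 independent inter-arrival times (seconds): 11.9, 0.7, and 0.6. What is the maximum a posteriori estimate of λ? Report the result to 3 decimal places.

λ̂_MAP = 0.493

The Exponential(rate=λ) likelihood is ∝ λ^n e^(−λΣtᵢ). Here n = 3 and Σtᵢ = 11.9 + 0.7 + 0.6 = 13.2.
Posterior ∝ λ^4e^(−1λ) · λ^3e^(−13.2λ) = λ^7e^(−14.2λ), i.e. Gamma(8, 14.2).
Mode = (a−1)/b = 7/14.2 ≈ 0.493.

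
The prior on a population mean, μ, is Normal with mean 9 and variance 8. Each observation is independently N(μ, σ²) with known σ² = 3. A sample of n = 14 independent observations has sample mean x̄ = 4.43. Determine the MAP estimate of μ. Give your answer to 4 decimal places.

n = 14, x̄ = 4.43.
For a Normal prior and Normal likelihood with known variance, the posterior is Normal; its mode equals its mean, the precision-weighted average.
Prior precision 1/σ₀² = 1/8 = 0.125; data precision n/σ² = 14/3.
μ̂ = (0.125·9 + (14/3)·4.43) / (0.125 + 14/3) = (13079/600)/(115/24) = 13079/2875 ≈ 4.5492.

μ̂_MAP = 4.5492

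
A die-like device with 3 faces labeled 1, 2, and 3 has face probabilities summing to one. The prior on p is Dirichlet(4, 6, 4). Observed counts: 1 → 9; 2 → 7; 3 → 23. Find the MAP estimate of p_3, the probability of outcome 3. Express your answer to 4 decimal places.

The posterior is Dirichlet(αᵢ + nᵢ) = Dirichlet(13, 13, 27).
For a Dirichlet(a₁,…,a_K) with all aᵢ > 1, the mode has j-th component (aⱼ − 1)/(Σaᵢ − K).
Here Σaᵢ = 53 and K = 3, so p_3 = (27 − 1)/(53 − 3) = 26/50 ≈ 0.5200.

MAP estimate: 0.5200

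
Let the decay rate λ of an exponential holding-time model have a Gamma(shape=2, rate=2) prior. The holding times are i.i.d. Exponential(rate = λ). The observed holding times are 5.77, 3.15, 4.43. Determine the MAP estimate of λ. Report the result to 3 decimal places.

λ̂_MAP = 0.261

The Exponential(rate=λ) likelihood is ∝ λ^n e^(−λΣtᵢ). Here n = 3 and Σtᵢ = 5.77 + 3.15 + 4.43 = 13.35.
Posterior ∝ λe^(−2λ) · λ^3e^(−13.35λ) = λ^4e^(−15.35λ), i.e. Gamma(5, 15.35).
Mode = (a−1)/b = 4/15.35 ≈ 0.261.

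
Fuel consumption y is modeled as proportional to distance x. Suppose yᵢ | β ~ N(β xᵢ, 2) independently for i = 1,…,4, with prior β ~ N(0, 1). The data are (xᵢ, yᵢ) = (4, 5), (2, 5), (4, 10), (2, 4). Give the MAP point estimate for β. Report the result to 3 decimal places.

β̂_MAP = 1.857

log p(β | y) = −Σ(yᵢ − βxᵢ)²/(2·2) − β²/(2·1) + const.
Setting the derivative to zero: Σxᵢ(yᵢ − βxᵢ)/2 − β/1 = 0, so β = Σxᵢyᵢ / (Σxᵢ² + σ²/τ²).
Σxᵢyᵢ = 4·5 + 2·5 + 4·10 + 2·4 = 78; Σxᵢ² = 40; σ²/τ² = 2.
β̂_MAP = 78 / (40 + 2) = 78/42 ≈ 1.857.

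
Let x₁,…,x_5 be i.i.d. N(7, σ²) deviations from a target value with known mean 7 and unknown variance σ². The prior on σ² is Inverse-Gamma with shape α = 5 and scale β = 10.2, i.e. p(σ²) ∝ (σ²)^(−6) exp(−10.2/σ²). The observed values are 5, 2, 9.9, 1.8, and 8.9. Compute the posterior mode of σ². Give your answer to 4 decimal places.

Sum of squared deviations about the known mean: SS = (5−7)² + (2−7)² + (9.9−7)² + (1.8−7)² + (8.9−7)² = 68.06.
The Normal likelihood contributes (σ²)^(−n/2) exp(−SS/(2σ²)), so the posterior is Inverse-Gamma(α + n/2, β + SS/2) = Inverse-Gamma(7.5, 44.23).
The mode of Inverse-Gamma(a, b) is b/(a+1) = 44.23/8.5 ≈ 5.2035.

σ̂²_MAP = 5.2035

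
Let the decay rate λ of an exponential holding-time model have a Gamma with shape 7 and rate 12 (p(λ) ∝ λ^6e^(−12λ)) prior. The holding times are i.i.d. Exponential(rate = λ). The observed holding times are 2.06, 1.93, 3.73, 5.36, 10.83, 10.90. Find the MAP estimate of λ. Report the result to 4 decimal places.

λ̂_MAP = 0.2564

The Exponential(rate=λ) likelihood is ∝ λ^n e^(−λΣtᵢ). Here n = 6 and Σtᵢ = 2.06 + 1.93 + 3.73 + 5.36 + 10.83 + 10.90 = 34.81.
Posterior ∝ λ^6e^(−12λ) · λ^6e^(−34.81λ) = λ^12e^(−46.81λ), i.e. Gamma(13, 46.81).
Mode = (a−1)/b = 12/46.81 ≈ 0.2564.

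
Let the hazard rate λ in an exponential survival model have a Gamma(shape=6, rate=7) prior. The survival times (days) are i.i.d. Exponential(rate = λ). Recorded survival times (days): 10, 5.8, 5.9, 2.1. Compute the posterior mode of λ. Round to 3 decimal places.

The Exponential(rate=λ) likelihood is ∝ λ^n e^(−λΣtᵢ). Here n = 4 and Σtᵢ = 10 + 5.8 + 5.9 + 2.1 = 23.8.
Posterior ∝ λ^5e^(−7λ) · λ^4e^(−23.8λ) = λ^9e^(−30.8λ), i.e. Gamma(10, 30.8).
Mode = (a−1)/b = 9/30.8 ≈ 0.292.

λ̂_MAP = 0.292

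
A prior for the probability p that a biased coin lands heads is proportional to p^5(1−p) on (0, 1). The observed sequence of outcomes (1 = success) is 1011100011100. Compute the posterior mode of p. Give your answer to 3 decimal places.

p̂_MAP = 0.632

The prior density ∝ p^5(1−p)^1 is the kernel of Beta(6, 2).
Data: 7 successes in 13 trials (from the sequence). The binomial likelihood contributes p^7(1−p)^6, so the posterior is Beta(6+7, 2+6) = Beta(13, 8).
For Beta(a, b) with a, b > 1 the mode is (a−1)/(a+b−2) = 12/19 ≈ 0.632.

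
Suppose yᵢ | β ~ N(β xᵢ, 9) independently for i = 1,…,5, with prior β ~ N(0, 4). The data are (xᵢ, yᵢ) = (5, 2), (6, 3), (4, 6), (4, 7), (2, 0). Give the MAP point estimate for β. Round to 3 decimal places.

log p(β | y) = −Σ(yᵢ − βxᵢ)²/(2·9) − β²/(2·4) + const.
Setting the derivative to zero: Σxᵢ(yᵢ − βxᵢ)/9 − β/4 = 0, so β = Σxᵢyᵢ / (Σxᵢ² + σ²/τ²).
Σxᵢyᵢ = 5·2 + 6·3 + 4·6 + 4·7 + 2·0 = 80; Σxᵢ² = 97; σ²/τ² = 2.25.
β̂_MAP = 80 / (97 + 2.25) = 80/99.25 ≈ 0.806.

β̂_MAP = 0.806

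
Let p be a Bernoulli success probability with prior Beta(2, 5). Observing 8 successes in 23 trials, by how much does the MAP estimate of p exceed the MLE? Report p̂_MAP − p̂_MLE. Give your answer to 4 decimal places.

Posterior is Beta(10, 20); MAP = (10−1)/(30−2) = 9/28 ≈ 0.32143.
MLE ignores the prior: p̂_MLE = k/n = 8/23 ≈ 0.34783.
Difference = 9/28 − 8/23 = -17/644 ≈ -0.0264.

MAP − MLE = -0.0264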